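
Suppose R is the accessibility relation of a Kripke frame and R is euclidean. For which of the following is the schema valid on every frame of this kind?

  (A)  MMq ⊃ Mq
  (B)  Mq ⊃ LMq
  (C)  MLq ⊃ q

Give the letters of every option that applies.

B

(A) MMq ⊃ Mq is the dual of axiom 4, which corresponds to transitivity. Such an R need not be transitive — not valid.
(B) Mq ⊃ LMq is axiom 5; it is valid on a frame exactly when R is euclidean. Every such R is euclidean, so valid.
(C) MLq ⊃ q is the dual of axiom B, which corresponds to symmetry. Such an R need not be symmetric — not valid.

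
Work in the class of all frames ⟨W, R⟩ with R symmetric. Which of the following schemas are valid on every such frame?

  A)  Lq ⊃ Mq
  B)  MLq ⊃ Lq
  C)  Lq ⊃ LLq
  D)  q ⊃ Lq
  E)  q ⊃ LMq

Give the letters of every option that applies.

(A) Lq ⊃ Mq (axiom D) characterises the serial frames. Such an R need not be serial — not valid.
(B) the dual of axiom 5: valid iff R is euclidean. Such an R need not be euclidean — not valid.
(C) Lq ⊃ LLq is axiom 4; it is valid on a frame exactly when R is transitive. Such an R need not be transitive, so not valid.
(D) q ⊃ Lq is valid only on frames where every R-edge is a self-loop. Such an R need not be a subset of the identity — not valid.
(E) q ⊃ LMq is axiom B, which corresponds to symmetry. Every such R is symmetric — valid.

E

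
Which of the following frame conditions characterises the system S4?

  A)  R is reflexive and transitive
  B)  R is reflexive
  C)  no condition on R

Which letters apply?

(A) S4 is sound and complete for exactly this class.
(B) this class determines T (= KT), not S4.
(C) this class determines K, not S4.

A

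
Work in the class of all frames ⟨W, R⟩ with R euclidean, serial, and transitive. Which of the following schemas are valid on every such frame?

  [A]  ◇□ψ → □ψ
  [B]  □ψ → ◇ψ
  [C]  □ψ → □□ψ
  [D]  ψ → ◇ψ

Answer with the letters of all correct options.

A, B, C

(A) the dual of axiom 5: valid iff R is euclidean. Every such R is euclidean — valid.
(B) □ψ → ◇ψ (axiom D) characterises the serial frames. Every such R is serial — valid.
(C) axiom 4: valid iff R is transitive. Every such R is transitive — valid.
(D) the dual of axiom T: valid iff R is reflexive. Such an R need not be reflexive — not valid.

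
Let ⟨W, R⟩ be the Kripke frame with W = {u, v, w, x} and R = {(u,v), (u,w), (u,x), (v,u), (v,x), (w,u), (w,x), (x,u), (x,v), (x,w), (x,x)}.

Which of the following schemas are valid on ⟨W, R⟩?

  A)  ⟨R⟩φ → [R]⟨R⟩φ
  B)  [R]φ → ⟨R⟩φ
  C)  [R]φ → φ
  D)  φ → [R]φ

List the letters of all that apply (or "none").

R is not reflexive: not u R u.
R is not euclidean: u R v and u R w but not v R w.
R is serial: every world has an R-successor.
R is not a subset of the identity: u R v with u ≠ v.
(A) ⟨R⟩φ → [R]⟨R⟩φ is axiom 5, which corresponds to the euclidean property. R is not euclidean — not valid.
(B) axiom D: valid iff R is serial. R is serial — valid.
(C) [R]φ → φ (axiom T) characterises the reflexive frames. R is not reflexive — not valid.
(D) φ → [R]φ is valid only on frames where every R-edge is a self-loop. Here R ⊄ identity — not valid.

B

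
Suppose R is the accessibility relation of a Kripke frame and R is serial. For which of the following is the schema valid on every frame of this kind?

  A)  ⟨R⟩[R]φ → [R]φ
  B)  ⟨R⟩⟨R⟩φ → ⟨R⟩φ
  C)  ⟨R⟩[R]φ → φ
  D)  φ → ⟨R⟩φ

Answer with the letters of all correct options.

none

(A) ⟨R⟩[R]φ → [R]φ is the dual of axiom 5; it is valid on a frame exactly when R is euclidean. Such an R need not be euclidean, so not valid.
(B) ⟨R⟩⟨R⟩φ → ⟨R⟩φ is the dual of axiom 4; it is valid on a frame exactly when R is transitive. Such an R need not be transitive, so not valid.
(C) ⟨R⟩[R]φ → φ is the dual of axiom B, which corresponds to symmetry. Such an R need not be symmetric — not valid.
(D) the dual of axiom T: valid iff R is reflexive. Such an R need not be reflexive — not valid.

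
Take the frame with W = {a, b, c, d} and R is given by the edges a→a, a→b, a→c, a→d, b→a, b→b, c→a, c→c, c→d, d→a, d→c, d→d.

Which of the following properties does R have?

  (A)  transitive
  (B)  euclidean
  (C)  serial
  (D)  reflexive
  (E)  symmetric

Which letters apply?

(A) not transitive: b R a and a R c but not b R c.
(B) not euclidean: a R b and a R c but not b R c.
(C) serial: every world has an R-successor.
(D) reflexive: each world relates to itself.
(E) symmetric: every R-edge is matched by its reverse.

C, D, E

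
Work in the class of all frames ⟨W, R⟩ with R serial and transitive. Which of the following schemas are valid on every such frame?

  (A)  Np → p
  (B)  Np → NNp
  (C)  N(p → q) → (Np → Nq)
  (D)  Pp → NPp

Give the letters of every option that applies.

(A) Np → p is axiom T; it is valid on a frame exactly when R is reflexive. Such an R need not be reflexive, so not valid.
(B) Np → NNp is axiom 4; it is valid on a frame exactly when R is transitive. Every such R is transitive, so valid.
(C) N(p → q) → (Np → Nq) is axiom K, valid on every Kripke frame — valid.
(D) Pp → NPp is axiom 5, which corresponds to the euclidean property. Such an R need not be euclidean — not valid.

B, C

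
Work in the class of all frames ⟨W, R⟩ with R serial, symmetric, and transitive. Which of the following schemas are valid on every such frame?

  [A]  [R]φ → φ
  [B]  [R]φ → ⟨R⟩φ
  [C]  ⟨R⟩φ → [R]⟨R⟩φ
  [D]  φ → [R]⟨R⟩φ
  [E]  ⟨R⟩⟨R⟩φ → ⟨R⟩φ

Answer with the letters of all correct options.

A, B, C, D, E

A serial symmetric transitive relation is reflexive (take any v with uRv; symmetry gives vRu and transitivity gives uRu), hence an equivalence relation.
(A) [R]φ → φ is axiom T; it is valid on a frame exactly when R is reflexive. Every such R is reflexive, so valid.
(B) [R]φ → ⟨R⟩φ (axiom D) characterises the serial frames. Every such R is serial — valid.
(C) ⟨R⟩φ → [R]⟨R⟩φ is axiom 5; it is valid on a frame exactly when R is euclidean. Every such R is euclidean, so valid.
(D) φ → [R]⟨R⟩φ is axiom B; it is valid on a frame exactly when R is symmetric. Every such R is symmetric, so valid.
(E) the dual of axiom 4: valid iff R is transitive. Every such R is transitive — valid.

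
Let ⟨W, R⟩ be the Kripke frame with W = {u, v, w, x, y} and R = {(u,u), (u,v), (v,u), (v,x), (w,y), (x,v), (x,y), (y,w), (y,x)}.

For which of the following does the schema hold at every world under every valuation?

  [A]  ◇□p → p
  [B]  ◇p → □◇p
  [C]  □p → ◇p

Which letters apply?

A, C

R is symmetric: every R-edge is matched by its reverse.
R is not euclidean: v R u and v R x but not u R x.
R is serial: every world has an R-successor.
(A) ◇□p → p (the dual of axiom B) characterises the symmetric frames. R is symmetric — valid.
(B) ◇p → □◇p is axiom 5; it is valid on a frame exactly when R is euclidean. R is not euclidean, so not valid.
(C) □p → ◇p (axiom D) characterises the serial frames. R is serial — valid.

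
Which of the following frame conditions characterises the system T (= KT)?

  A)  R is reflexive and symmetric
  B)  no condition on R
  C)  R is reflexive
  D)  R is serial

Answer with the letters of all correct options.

(A) this class determines B (= KTB), not T (= KT).
(B) this class determines K, not T (= KT).
(C) T (= KT) is sound and complete for exactly this class.
(D) this class determines D, not T (= KT).

C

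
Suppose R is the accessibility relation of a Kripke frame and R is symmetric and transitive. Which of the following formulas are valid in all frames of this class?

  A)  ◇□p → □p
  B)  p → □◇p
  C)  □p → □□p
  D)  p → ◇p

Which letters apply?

A symmetric transitive relation is euclidean (uRv and uRw give vRu by symmetry, then vRw by transitivity).
(A) the dual of axiom 5: valid iff R is euclidean. Every such R is euclidean — valid.
(B) p → □◇p is axiom B, which corresponds to symmetry. Every such R is symmetric — valid.
(C) axiom 4: valid iff R is transitive. Every such R is transitive — valid.
(D) p → ◇p (the dual of axiom T) characterises the reflexive frames. Such an R need not be reflexive — not valid.

A, B, C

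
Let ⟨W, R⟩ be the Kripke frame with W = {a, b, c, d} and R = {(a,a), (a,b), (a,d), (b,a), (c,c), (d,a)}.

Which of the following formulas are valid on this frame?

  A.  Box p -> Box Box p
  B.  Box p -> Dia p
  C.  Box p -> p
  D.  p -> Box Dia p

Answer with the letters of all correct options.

B, D

R is not reflexive: not b R b.
R is symmetric: every R-edge is matched by its reverse.
R is not transitive: b R a and a R b but not b R b.
R is serial: every world has an R-successor.
(A) Box p -> Box Box p is axiom 4, which corresponds to transitivity. R is not transitive — not valid.
(B) Box p -> Dia p (axiom D) characterises the serial frames. R is serial — valid.
(C) Box p -> p (axiom T) characterises the reflexive frames. R is not reflexive — not valid.
(D) p -> Box Dia p is axiom B; it is valid on a frame exactly when R is symmetric. R is symmetric, so valid.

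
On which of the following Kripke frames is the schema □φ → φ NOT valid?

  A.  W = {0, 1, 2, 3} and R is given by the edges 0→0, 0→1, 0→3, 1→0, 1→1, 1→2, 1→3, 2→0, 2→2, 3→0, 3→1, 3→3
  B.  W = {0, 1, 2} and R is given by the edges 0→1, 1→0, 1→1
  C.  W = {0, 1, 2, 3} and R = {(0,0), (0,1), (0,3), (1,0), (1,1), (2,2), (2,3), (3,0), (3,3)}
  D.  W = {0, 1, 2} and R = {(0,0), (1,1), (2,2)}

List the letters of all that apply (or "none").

The schema □φ → φ is axiom T; it is valid on a frame iff R is reflexive.
(A) R is reflexive (each world relates to itself), so the schema is valid here.
(B) R is not reflexive (not 0 R 0), so the schema fails here.
(C) R is reflexive (each world relates to itself), so the schema is valid here.
(D) R is reflexive (each world relates to itself), so the schema is valid here.

B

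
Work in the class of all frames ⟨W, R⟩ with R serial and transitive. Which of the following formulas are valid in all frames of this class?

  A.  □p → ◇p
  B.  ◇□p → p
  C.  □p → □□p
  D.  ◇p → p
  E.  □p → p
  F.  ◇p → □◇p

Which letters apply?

A, C

(A) □p → ◇p (axiom D) characterises the serial frames. Every such R is serial — valid.
(B) ◇□p → p is the dual of axiom B, which corresponds to symmetry. Such an R need not be symmetric — not valid.
(C) □p → □□p (axiom 4) characterises the transitive frames. Every such R is transitive — valid.
(D) ◇p → p is valid only on frames where every R-edge is a self-loop. Such an R need not be a subset of the identity — not valid.
(E) □p → p is axiom T; it is valid on a frame exactly when R is reflexive. Such an R need not be reflexive, so not valid.
(F) ◇p → □◇p is axiom 5; it is valid on a frame exactly when R is euclidean. Such an R need not be euclidean, so not valid.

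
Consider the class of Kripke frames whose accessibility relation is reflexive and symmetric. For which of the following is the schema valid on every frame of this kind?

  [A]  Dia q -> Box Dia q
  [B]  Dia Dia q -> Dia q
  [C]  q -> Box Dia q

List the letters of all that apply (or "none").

Reflexive relations are serial.
(A) Dia q -> Box Dia q (axiom 5) characterises the euclidean frames. Such an R need not be euclidean — not valid.
(B) Dia Dia q -> Dia q is the dual of axiom 4; it is valid on a frame exactly when R is transitive. Such an R need not be transitive, so not valid.
(C) axiom B: valid iff R is symmetric. Every such R is symmetric — valid.

C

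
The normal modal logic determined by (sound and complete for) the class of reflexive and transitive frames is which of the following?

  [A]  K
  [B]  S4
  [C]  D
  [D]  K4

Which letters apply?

B

(A) K is determined by the class of arbitrary frames.
(B) S4 is determined by exactly this class.
(C) D is determined by the class of serial frames.
(D) K4 is determined by the class of transitive frames.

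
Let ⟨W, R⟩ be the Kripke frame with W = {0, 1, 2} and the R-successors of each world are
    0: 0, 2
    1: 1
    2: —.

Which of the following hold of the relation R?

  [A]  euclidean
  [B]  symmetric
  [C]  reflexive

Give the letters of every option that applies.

none

(A) not euclidean: 0 R 2 and 0 R 0 but not 2 R 0.
(B) not symmetric: 0 R 2 but not 2 R 0.
(C) not reflexive: not 2 R 2.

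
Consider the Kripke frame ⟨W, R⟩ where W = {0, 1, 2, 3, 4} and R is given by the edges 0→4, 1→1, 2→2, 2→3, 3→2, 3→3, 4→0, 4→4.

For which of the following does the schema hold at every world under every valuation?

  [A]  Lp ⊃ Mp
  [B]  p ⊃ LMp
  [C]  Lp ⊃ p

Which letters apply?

R is not reflexive: not 0 R 0.
R is symmetric: every R-edge is matched by its reverse.
R is serial: every world has an R-successor.
(A) axiom D: valid iff R is serial. R is serial — valid.
(B) p ⊃ LMp (axiom B) characterises the symmetric frames. R is symmetric — valid.
(C) Lp ⊃ p is axiom T; it is valid on a frame exactly when R is reflexive. R is not reflexive, so not valid.

A, B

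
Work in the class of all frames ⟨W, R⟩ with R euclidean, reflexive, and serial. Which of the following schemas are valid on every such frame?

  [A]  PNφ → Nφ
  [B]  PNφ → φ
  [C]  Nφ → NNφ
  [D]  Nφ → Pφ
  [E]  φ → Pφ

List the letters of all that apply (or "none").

A relation that is euclidean, reflexive, and serial is also symmetric and transitive.
(A) the dual of axiom 5: valid iff R is euclidean. Every such R is euclidean — valid.
(B) PNφ → φ is the dual of axiom B; it is valid on a frame exactly when R is symmetric. Every such R is symmetric, so valid.
(C) Nφ → NNφ is axiom 4, which corresponds to transitivity. Every such R is transitive — valid.
(D) Nφ → Pφ is axiom D, which corresponds to seriality. Every such R is serial — valid.
(E) φ → Pφ is the dual of axiom T, which corresponds to reflexivity. Every such R is reflexive — valid.

A, B, C, D, E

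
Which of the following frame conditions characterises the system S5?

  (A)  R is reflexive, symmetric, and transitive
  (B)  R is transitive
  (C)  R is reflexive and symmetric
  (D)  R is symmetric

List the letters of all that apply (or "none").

A

(A) S5 is sound and complete for exactly this class.
(B) this class determines K4, not S5.
(C) this class determines B (= KTB), not S5.
(D) this class determines KB, not S5.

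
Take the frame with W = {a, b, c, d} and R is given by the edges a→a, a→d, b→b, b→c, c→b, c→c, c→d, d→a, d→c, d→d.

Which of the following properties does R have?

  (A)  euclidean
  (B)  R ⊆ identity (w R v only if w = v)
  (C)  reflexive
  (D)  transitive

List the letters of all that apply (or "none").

C

(A) not euclidean: c R b and c R d but not b R d.
(B) not ⊆ identity: a R d with a ≠ d.
(C) reflexive: each world relates to itself.
(D) not transitive: a R d and d R c but not a R c.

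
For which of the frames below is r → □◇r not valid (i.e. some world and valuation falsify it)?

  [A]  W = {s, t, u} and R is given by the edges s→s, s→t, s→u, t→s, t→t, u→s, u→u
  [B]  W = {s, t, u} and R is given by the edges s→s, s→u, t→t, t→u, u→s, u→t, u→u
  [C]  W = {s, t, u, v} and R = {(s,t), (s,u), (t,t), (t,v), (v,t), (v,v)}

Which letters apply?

The schema r → □◇r is axiom B; it is valid on a frame iff R is symmetric.
(A) R is symmetric (every R-edge is matched by its reverse), so the schema is valid here.
(B) R is symmetric (every R-edge is matched by its reverse), so the schema is valid here.
(C) R is not symmetric (s R t but not t R s), so the schema fails here.

C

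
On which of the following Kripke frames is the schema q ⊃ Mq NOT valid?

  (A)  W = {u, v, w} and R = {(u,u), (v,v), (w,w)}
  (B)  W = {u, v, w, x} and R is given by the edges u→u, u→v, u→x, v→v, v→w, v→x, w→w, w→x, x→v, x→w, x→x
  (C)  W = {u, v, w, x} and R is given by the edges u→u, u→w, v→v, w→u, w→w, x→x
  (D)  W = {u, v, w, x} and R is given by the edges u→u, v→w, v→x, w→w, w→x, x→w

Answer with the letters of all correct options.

D

The schema q ⊃ Mq is the dual of axiom T; it is valid on a frame iff R is reflexive.
(A) R is reflexive (each world relates to itself), so the schema is valid here.
(B) R is reflexive (each world relates to itself), so the schema is valid here.
(C) R is reflexive (each world relates to itself), so the schema is valid here.
(D) R is not reflexive (not v R v), so the schema fails here.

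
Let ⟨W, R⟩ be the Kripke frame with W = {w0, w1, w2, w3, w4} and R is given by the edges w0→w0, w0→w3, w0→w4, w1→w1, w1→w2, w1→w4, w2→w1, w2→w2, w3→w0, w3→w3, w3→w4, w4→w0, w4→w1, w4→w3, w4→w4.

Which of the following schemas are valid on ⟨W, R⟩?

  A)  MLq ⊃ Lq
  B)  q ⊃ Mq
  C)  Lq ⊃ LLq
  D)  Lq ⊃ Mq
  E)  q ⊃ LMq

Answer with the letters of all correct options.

B, D, E

R is reflexive: each world relates to itself.
R is symmetric: every R-edge is matched by its reverse.
R is not transitive: w0 R w4 and w4 R w1 but not w0 R w1.
R is not euclidean: w1 R w2 and w1 R w4 but not w2 R w4.
R is serial: every world has an R-successor.
(A) the dual of axiom 5: valid iff R is euclidean. R is not euclidean — not valid.
(B) q ⊃ Mq (the dual of axiom T) characterises the reflexive frames. R is reflexive — valid.
(C) Lq ⊃ LLq is axiom 4, which corresponds to transitivity. R is not transitive — not valid.
(D) Lq ⊃ Mq (axiom D) characterises the serial frames. R is serial — valid.
(E) q ⊃ LMq (axiom B) characterises the symmetric frames. R is symmetric — valid.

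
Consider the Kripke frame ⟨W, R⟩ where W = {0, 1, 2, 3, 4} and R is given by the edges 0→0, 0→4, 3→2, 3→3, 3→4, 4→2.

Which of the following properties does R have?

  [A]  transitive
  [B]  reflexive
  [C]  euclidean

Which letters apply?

none

(A) not transitive: 0 R 4 and 4 R 2 but not 0 R 2.
(B) not reflexive: not 1 R 1.
(C) not euclidean: 0 R 4 and 0 R 0 but not 4 R 0.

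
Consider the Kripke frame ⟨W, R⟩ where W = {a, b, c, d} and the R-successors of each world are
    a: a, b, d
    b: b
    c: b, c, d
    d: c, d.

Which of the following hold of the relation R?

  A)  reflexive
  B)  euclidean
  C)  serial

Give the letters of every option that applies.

A, C

(A) reflexive: each world relates to itself.
(B) not euclidean: a R b and a R a but not b R a.
(C) serial: every world has an R-successor.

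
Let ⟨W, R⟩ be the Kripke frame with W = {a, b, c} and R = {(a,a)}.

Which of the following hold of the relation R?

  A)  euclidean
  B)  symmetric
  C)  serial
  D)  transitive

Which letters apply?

(A) euclidean: any two R-successors of the same world are R-related.
(B) symmetric: every R-edge is matched by its reverse.
(C) not serial: b has no R-successor.
(D) transitive: R is closed under composition.

A, B, D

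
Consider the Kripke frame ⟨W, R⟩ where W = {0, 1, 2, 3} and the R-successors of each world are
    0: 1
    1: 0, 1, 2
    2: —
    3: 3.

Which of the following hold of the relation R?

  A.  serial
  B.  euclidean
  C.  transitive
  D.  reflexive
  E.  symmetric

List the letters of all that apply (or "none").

(A) not serial: 2 has no R-successor.
(B) not euclidean: 1 R 0 and 1 R 2 but not 0 R 2.
(C) not transitive: 0 R 1 and 1 R 0 but not 0 R 0.
(D) not reflexive: not 0 R 0.
(E) not symmetric: 1 R 2 but not 2 R 1.

none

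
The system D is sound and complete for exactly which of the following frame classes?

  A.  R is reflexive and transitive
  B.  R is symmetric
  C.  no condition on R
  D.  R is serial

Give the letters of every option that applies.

D

(A) this class determines S4, not D.
(B) this class determines KB, not D.
(C) this class determines K, not D.
(D) D is sound and complete for exactly this class.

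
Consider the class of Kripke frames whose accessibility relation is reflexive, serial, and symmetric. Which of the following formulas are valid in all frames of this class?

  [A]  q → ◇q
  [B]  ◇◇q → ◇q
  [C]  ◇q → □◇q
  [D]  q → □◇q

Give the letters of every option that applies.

(A) the dual of axiom T: valid iff R is reflexive. Every such R is reflexive — valid.
(B) ◇◇q → ◇q (the dual of axiom 4) characterises the transitive frames. Such an R need not be transitive — not valid.
(C) ◇q → □◇q is axiom 5, which corresponds to the euclidean property. Such an R need not be euclidean — not valid.
(D) q → □◇q is axiom B; it is valid on a frame exactly when R is symmetric. Every such R is symmetric, so valid.

A, D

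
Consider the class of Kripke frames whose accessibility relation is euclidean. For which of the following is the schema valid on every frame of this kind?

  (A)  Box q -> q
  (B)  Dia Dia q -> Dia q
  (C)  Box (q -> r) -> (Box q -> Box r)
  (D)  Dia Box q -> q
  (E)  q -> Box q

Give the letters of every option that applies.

C

(A) Box q -> q is axiom T; it is valid on a frame exactly when R is reflexive. Such an R need not be reflexive, so not valid.
(B) Dia Dia q -> Dia q is the dual of axiom 4, which corresponds to transitivity. Such an R need not be transitive — not valid.
(C) Box (q -> r) -> (Box q -> Box r) is the K axiom; it holds on all frames — valid.
(D) Dia Box q -> q is the dual of axiom B; it is valid on a frame exactly when R is symmetric. Such an R need not be symmetric, so not valid.
(E) q -> Box q is valid only on frames where every R-edge is a self-loop. Such an R need not be a subset of the identity — not valid.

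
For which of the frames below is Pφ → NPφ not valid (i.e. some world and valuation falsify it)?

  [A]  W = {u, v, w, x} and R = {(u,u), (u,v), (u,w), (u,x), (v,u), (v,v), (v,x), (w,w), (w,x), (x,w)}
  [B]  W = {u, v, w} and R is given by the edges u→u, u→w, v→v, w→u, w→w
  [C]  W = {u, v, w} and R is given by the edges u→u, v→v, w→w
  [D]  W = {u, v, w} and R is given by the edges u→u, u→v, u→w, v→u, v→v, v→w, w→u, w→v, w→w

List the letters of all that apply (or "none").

The schema Pφ → NPφ is axiom 5; it is valid on a frame iff R is euclidean.
(A) R is not euclidean (u R v and u R w but not v R w), so the schema fails here.
(B) R is euclidean (any two R-successors of the same world are R-related), so the schema is valid here.
(C) R is euclidean (any two R-successors of the same world are R-related), so the schema is valid here.
(D) R is euclidean (any two R-successors of the same world are R-related), so the schema is valid here.

A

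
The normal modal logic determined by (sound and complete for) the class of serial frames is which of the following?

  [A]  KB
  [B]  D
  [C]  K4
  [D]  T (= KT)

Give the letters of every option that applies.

B

(A) KB is determined by the class of symmetric frames.
(B) D is determined by exactly this class.
(C) K4 is determined by the class of transitive frames.
(D) T (= KT) is determined by the class of reflexive frames.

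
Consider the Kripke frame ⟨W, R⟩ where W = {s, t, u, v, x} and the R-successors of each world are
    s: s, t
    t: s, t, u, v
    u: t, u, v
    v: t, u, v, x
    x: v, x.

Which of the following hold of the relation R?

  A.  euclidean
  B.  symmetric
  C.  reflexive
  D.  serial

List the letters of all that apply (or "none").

B, C, D

(A) not euclidean: t R s and t R u but not s R u.
(B) symmetric: every R-edge is matched by its reverse.
(C) reflexive: each world relates to itself.
(D) serial: every world has an R-successor.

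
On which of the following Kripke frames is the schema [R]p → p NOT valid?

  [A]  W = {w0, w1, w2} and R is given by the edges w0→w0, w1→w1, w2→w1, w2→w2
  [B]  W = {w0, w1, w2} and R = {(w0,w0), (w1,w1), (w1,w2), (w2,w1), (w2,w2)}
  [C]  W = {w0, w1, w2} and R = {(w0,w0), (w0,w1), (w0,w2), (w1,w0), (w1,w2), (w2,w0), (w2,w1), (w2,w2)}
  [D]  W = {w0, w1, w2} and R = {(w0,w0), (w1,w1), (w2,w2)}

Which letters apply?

The schema [R]p → p is axiom T; it is valid on a frame iff R is reflexive.
(A) R is reflexive (each world relates to itself), so the schema is valid here.
(B) R is reflexive (each world relates to itself), so the schema is valid here.
(C) R is not reflexive (not w1 R w1), so the schema fails here.
(D) R is reflexive (each world relates to itself), so the schema is valid here.

C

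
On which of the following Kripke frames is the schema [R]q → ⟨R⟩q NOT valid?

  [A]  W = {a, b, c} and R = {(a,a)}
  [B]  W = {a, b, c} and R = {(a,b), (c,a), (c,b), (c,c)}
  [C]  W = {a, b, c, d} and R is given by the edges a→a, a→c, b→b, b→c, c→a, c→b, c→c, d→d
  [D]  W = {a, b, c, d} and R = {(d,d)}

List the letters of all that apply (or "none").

The schema [R]q → ⟨R⟩q is axiom D; it is valid on a frame iff R is serial.
(A) R is not serial (b has no R-successor), so the schema fails here.
(B) R is not serial (b has no R-successor), so the schema fails here.
(C) R is serial (every world has an R-successor), so the schema is valid here.
(D) R is not serial (a has no R-successor), so the schema fails here.

A, B, D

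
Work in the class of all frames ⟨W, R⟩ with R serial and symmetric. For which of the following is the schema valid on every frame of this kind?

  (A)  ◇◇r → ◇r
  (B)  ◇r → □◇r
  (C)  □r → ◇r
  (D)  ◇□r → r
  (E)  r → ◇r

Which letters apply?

C, D

(A) ◇◇r → ◇r (the dual of axiom 4) characterises the transitive frames. Such an R need not be transitive — not valid.
(B) ◇r → □◇r (axiom 5) characterises the euclidean frames. Such an R need not be euclidean — not valid.
(C) □r → ◇r (axiom D) characterises the serial frames. Every such R is serial — valid.
(D) ◇□r → r is the dual of axiom B, which corresponds to symmetry. Every such R is symmetric — valid.
(E) r → ◇r is the dual of axiom T, which corresponds to reflexivity. Such an R need not be reflexive — not valid.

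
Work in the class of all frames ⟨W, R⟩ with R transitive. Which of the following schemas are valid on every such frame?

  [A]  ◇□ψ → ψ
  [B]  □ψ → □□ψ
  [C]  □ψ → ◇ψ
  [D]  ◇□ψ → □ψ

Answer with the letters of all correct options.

B

(A) ◇□ψ → ψ is the dual of axiom B; it is valid on a frame exactly when R is symmetric. Such an R need not be symmetric, so not valid.
(B) □ψ → □□ψ is axiom 4; it is valid on a frame exactly when R is transitive. Every such R is transitive, so valid.
(C) □ψ → ◇ψ (axiom D) characterises the serial frames. Such an R need not be serial — not valid.
(D) ◇□ψ → □ψ is the dual of axiom 5, which corresponds to the euclidean property. Such an R need not be euclidean — not valid.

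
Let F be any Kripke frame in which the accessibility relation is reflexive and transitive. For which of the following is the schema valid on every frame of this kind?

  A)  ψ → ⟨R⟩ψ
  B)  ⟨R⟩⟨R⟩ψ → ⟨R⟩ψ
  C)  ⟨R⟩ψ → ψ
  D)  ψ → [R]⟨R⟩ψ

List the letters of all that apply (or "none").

Reflexive relations are serial.
(A) ψ → ⟨R⟩ψ is the dual of axiom T; it is valid on a frame exactly when R is reflexive. Every such R is reflexive, so valid.
(B) the dual of axiom 4: valid iff R is transitive. Every such R is transitive — valid.
(C) ⟨R⟩ψ → ψ is the converse of T; it holds exactly when R ⊆ identity. Such an R need not be a subset of the identity — not valid.
(D) axiom B: valid iff R is symmetric. Such an R need not be symmetric — not valid.

A, B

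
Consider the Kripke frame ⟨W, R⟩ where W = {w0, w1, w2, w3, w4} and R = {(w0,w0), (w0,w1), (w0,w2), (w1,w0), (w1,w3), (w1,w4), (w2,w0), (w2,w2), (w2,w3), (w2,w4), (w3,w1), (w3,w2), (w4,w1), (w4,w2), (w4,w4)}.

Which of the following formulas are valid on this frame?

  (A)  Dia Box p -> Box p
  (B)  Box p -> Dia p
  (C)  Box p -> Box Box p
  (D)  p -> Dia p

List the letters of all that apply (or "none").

B

R is not reflexive: not w1 R w1.
R is not transitive: w0 R w1 and w1 R w3 but not w0 R w3.
R is not euclidean: w0 R w1 and w0 R w2 but not w1 R w2.
R is serial: every world has an R-successor.
(A) Dia Box p -> Box p (the dual of axiom 5) characterises the euclidean frames. R is not euclidean — not valid.
(B) Box p -> Dia p is axiom D; it is valid on a frame exactly when R is serial. R is serial, so valid.
(C) Box p -> Box Box p (axiom 4) characterises the transitive frames. R is not transitive — not valid.
(D) the dual of axiom T: valid iff R is reflexive. R is not reflexive — not valid.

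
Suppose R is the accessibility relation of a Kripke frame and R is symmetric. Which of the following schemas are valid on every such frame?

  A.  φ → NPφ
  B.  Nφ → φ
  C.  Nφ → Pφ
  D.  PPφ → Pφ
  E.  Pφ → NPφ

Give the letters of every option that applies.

A

(A) φ → NPφ (axiom B) characterises the symmetric frames. Every such R is symmetric — valid.
(B) Nφ → φ is axiom T, which corresponds to reflexivity. Such an R need not be reflexive — not valid.
(C) axiom D: valid iff R is serial. Such an R need not be serial — not valid.
(D) PPφ → Pφ is the dual of axiom 4, which corresponds to transitivity. Such an R need not be transitive — not valid.
(E) Pφ → NPφ is axiom 5, which corresponds to the euclidean property. Such an R need not be euclidean — not valid.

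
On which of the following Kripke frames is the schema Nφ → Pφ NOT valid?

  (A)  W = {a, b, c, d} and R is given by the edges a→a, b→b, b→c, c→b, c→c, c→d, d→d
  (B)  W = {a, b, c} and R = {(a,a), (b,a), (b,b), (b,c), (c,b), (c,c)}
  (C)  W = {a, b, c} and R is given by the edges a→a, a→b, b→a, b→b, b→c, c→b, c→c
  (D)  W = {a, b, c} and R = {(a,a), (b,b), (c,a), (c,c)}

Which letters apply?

none

The schema Nφ → Pφ is axiom D; it is valid on a frame iff R is serial.
(A) R is serial (every world has an R-successor), so the schema is valid here.
(B) R is serial (every world has an R-successor), so the schema is valid here.
(C) R is serial (every world has an R-successor), so the schema is valid here.
(D) R is serial (every world has an R-successor), so the schema is valid here.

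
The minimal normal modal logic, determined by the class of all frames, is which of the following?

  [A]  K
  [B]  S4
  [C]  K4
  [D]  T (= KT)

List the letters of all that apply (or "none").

(A) K is determined by exactly this class.
(B) S4 is determined by the class of reflexive and transitive frames.
(C) K4 is determined by the class of transitive frames.
(D) T (= KT) is determined by the class of reflexive frames.

A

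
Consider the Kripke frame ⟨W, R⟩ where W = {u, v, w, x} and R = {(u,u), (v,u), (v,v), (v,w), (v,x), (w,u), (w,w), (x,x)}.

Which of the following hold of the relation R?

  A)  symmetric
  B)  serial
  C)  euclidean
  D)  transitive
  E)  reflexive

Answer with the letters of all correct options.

B, D, E

(A) not symmetric: v R u but not u R v.
(B) serial: every world has an R-successor.
(C) not euclidean: v R u and v R v but not u R v.
(D) transitive: R is closed under composition.
(E) reflexive: each world relates to itself.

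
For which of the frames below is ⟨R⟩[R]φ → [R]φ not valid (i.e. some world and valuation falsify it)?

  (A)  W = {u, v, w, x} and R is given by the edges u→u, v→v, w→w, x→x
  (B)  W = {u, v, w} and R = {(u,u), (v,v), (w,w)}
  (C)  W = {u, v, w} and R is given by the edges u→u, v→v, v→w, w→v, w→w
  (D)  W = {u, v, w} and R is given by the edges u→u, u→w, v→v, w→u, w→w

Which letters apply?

none

The schema ⟨R⟩[R]φ → [R]φ is the dual of axiom 5; it is valid on a frame iff R is euclidean.
(A) R is euclidean (any two R-successors of the same world are R-related), so the schema is valid here.
(B) R is euclidean (any two R-successors of the same world are R-related), so the schema is valid here.
(C) R is euclidean (any two R-successors of the same world are R-related), so the schema is valid here.
(D) R is euclidean (any two R-successors of the same world are R-related), so the schema is valid here.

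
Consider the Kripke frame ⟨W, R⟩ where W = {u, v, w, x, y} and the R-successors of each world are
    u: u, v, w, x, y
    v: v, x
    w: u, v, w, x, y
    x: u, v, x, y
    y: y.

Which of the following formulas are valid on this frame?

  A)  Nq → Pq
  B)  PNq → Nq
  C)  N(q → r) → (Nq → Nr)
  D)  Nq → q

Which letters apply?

R is reflexive: each world relates to itself.
R is not euclidean: u R v and u R u but not v R u.
R is serial: every world has an R-successor.
(A) Nq → Pq is axiom D; it is valid on a frame exactly when R is serial. R is serial, so valid.
(B) PNq → Nq (the dual of axiom 5) characterises the euclidean frames. R is not euclidean — not valid.
(C) N(q → r) → (Nq → Nr) is the K axiom; it holds on all frames — valid.
(D) Nq → q is axiom T, which corresponds to reflexivity. R is reflexive — valid.

A, C, D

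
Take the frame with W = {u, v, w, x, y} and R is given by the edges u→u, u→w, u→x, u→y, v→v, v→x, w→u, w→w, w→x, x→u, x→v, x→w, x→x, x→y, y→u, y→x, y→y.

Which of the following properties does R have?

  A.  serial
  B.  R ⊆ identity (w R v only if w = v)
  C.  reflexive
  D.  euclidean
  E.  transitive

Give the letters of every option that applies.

(A) serial: every world has an R-successor.
(B) not ⊆ identity: u R w with u ≠ w.
(C) reflexive: each world relates to itself.
(D) not euclidean: u R w and u R y but not w R y.
(E) not transitive: u R x and x R v but not u R v.

A, C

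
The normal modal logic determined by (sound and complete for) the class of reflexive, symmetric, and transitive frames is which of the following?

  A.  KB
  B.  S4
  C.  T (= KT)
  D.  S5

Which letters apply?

D

(A) KB is determined by the class of symmetric frames.
(B) S4 is determined by the class of reflexive and transitive frames.
(C) T (= KT) is determined by the class of reflexive frames.
(D) S5 is determined by exactly this class.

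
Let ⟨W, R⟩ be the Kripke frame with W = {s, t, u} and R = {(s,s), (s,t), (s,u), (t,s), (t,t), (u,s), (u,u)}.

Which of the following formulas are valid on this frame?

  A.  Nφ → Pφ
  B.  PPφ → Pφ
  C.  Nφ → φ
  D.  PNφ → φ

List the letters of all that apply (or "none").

A, C, D

R is reflexive: each world relates to itself.
R is symmetric: every R-edge is matched by its reverse.
R is not transitive: t R s and s R u but not t R u.
R is serial: every world has an R-successor.
(A) axiom D: valid iff R is serial. R is serial — valid.
(B) PPφ → Pφ (the dual of axiom 4) characterises the transitive frames. R is not transitive — not valid.
(C) axiom T: valid iff R is reflexive. R is reflexive — valid.
(D) PNφ → φ is the dual of axiom B, which corresponds to symmetry. R is symmetric — valid.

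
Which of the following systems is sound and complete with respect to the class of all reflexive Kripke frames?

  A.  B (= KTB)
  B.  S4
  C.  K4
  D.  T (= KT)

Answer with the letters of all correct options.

D

(A) B (= KTB) is determined by the class of reflexive and symmetric frames.
(B) S4 is determined by the class of reflexive and transitive frames.
(C) K4 is determined by the class of transitive frames.
(D) T (= KT) is determined by exactly this class.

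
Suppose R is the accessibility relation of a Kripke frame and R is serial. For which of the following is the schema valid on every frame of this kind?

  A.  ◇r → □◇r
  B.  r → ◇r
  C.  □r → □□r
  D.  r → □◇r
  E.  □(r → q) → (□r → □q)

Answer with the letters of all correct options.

(A) ◇r → □◇r (axiom 5) characterises the euclidean frames. Such an R need not be euclidean — not valid.
(B) r → ◇r is the dual of axiom T, which corresponds to reflexivity. Such an R need not be reflexive — not valid.
(C) □r → □□r (axiom 4) characterises the transitive frames. Such an R need not be transitive — not valid.
(D) r → □◇r (axiom B) characterises the symmetric frames. Such an R need not be symmetric — not valid.
(E) □(r → q) → (□r → □q) is the K axiom; it holds on all frames — valid.

E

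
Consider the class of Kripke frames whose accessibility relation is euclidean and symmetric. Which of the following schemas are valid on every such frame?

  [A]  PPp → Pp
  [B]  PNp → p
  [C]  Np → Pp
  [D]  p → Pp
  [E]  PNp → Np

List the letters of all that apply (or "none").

A, B, E

A symmetric euclidean relation is transitive (uRv and vRw give vRu by symmetry, then uRw by the euclidean condition, applied at v).
(A) PPp → Pp is the dual of axiom 4, which corresponds to transitivity. Every such R is transitive — valid.
(B) the dual of axiom B: valid iff R is symmetric. Every such R is symmetric — valid.
(C) Np → Pp (axiom D) characterises the serial frames. Such an R need not be serial — not valid.
(D) p → Pp is the dual of axiom T, which corresponds to reflexivity. Such an R need not be reflexive — not valid.
(E) PNp → Np (the dual of axiom 5) characterises the euclidean frames. Every such R is euclidean — valid.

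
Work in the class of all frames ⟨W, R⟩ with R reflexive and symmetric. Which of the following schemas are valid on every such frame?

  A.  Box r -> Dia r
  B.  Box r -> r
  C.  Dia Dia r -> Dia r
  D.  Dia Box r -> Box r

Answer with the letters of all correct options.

A, B

Reflexive relations are serial.
(A) axiom D: valid iff R is serial. Every such R is serial — valid.
(B) Box r -> r (axiom T) characterises the reflexive frames. Every such R is reflexive — valid.
(C) the dual of axiom 4: valid iff R is transitive. Such an R need not be transitive — not valid.
(D) the dual of axiom 5: valid iff R is euclidean. Such an R need not be euclidean — not valid.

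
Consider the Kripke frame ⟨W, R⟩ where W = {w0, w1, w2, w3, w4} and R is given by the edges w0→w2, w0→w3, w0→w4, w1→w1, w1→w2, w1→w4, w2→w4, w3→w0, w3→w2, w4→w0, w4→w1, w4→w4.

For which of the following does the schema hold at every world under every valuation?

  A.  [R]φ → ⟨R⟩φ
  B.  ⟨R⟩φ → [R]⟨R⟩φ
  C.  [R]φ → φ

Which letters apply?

A

R is not reflexive: not w0 R w0.
R is not euclidean: w0 R w2 and w0 R w3 but not w2 R w3.
R is serial: every world has an R-successor.
(A) [R]φ → ⟨R⟩φ is axiom D, which corresponds to seriality. R is serial — valid.
(B) ⟨R⟩φ → [R]⟨R⟩φ (axiom 5) characterises the euclidean frames. R is not euclidean — not valid.
(C) [R]φ → φ is axiom T; it is valid on a frame exactly when R is reflexive. R is not reflexive, so not valid.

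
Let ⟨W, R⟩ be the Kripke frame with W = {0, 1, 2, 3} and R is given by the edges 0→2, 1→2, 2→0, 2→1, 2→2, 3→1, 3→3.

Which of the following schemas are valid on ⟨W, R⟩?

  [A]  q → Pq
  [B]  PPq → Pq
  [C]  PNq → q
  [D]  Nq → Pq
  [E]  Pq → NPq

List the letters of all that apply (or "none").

D

R is not reflexive: not 0 R 0.
R is not symmetric: 3 R 1 but not 1 R 3.
R is not transitive: 0 R 2 and 2 R 0 but not 0 R 0.
R is not euclidean: 2 R 0 and 2 R 1 but not 0 R 1.
R is serial: every world has an R-successor.
(A) q → Pq is the dual of axiom T, which corresponds to reflexivity. R is not reflexive — not valid.
(B) PPq → Pq is the dual of axiom 4; it is valid on a frame exactly when R is transitive. R is not transitive, so not valid.
(C) the dual of axiom B: valid iff R is symmetric. R is not symmetric — not valid.
(D) Nq → Pq is axiom D, which corresponds to seriality. R is serial — valid.
(E) Pq → NPq (axiom 5) characterises the euclidean frames. R is not euclidean — not valid.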